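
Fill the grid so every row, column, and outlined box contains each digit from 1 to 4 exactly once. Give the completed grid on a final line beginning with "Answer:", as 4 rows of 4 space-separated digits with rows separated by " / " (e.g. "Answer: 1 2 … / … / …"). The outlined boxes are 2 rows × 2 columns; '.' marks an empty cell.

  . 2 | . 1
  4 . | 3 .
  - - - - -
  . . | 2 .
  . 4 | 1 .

Step 1. [r3c2∈{1,3}] across col 2, 3 lands solely at r3c2 ⇒ r3c2=3.
Step 2. [r4c1∈{2}] nothing but 2 survives at r4c1 ⇒ r4c1=2.
Step 3. [r2c2∈{1}] r2c2's peers cover all but 1, so r2c2=1.
Step 4. [r3c4∈{4}] r3c4 has the single candidate 4, so r3c4=4.
Step 5. [r3c1∈{1}] only 1 remains possible at r3c1. So r3c1=1.
Step 6. [r4c4∈{3}] r4c4 is down to just 3 ⇒ r4c4=3.
Step 7. [r1c1∈{3}] nothing but 3 survives at r1c1. So r1c1=3.
Step 8. [r2c4∈{2}] r2c4 is down to just 2. So r2c4=2.
Step 9. [r1c3∈{4}] only 4 remains possible at r1c3 ⇒ r1c3=4.

Answer: 3 2 4 1 / 4 1 3 2 / 1 3 2 4 / 2 4 1 3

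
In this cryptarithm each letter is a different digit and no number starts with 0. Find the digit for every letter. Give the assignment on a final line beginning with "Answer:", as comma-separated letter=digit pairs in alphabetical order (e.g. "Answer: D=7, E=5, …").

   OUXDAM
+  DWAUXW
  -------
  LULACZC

Step 1. [col 1: M + W ≡ C (mod 10)] no forcing yet in column 1 (carry-in 0); M=8 is free and consistent — try it ⇒ M=8.
Step 2. [col 1: M + W ≡ C (mod 10)] several values work for C in column 1 (M + W ≡ C (mod 10), carry-in 0); try C=7. So C=7.
Step 3. [col 1: M + W ≡ C (mod 10)] in column 1 we have M+W≡C with carry-in 0; given M=8, C=7 and digits 7,8 already taken and all letters distinct, that pins W to 9. So W=9.
Step 4. [col 2: A + X ≡ Z (mod 10)] X=0 is one option consistent with column 2 (A + X ≡ Z (mod 10), carry-in 1) — take it ⇒ X=0.
Step 5. [col 2: A + X ≡ Z (mod 10)] several values work for A in column 2 (A + X ≡ Z (mod 10), carry-in 1); try A=3. So A=3.
Step 6. [L] the sum has 7 digits but both addends have 6; that extra leading digit L is the final carry, namely 1 ⇒ L=1.
Step 7. [col 2: A + X ≡ Z (mod 10)] column 2 reads A+X+carry(1)=Z with A=3, X=0; with digits 0,1,3,7,8,9 already taken and all letters distinct, the only value for Z is 4, so Z=4.
Step 8. [col 3: D + U ≡ C (mod 10)] several values work for U in column 3 (D + U ≡ C (mod 10), carry-in 0); try U=2, so U=2.
Step 9. [col 3: D + U ≡ C (mod 10)] in column 3 we have D+U≡C with carry-in 0; given U=2, C=7 and digits 0,1,2,3,4,7,8,9 already taken and all letters distinct, that pins D to 5, so D=5.
Step 10. [col 6: O + D ≡ U (mod 10)] column 6: given D=5, U=2, carry-in 1, and digits 0,1,2,3,4,5,7,8,9 already taken and all letters distinct, O+D≡U (mod 10) forces O=6. So O=6.

Answer: A=3, C=7, D=5, L=1, M=8, O=6, U=2, W=9, X=0, Z=4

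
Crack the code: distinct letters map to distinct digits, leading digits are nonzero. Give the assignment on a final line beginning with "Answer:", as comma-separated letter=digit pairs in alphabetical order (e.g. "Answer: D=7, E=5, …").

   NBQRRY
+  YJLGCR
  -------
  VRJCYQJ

Step 1. [V] V is the leading digit of a 7-digit sum of two 6-digit numbers; the final carry is exactly 1 ⇒ V=1.
Step 2. [col 1: Y + R ≡ J (mod 10)] column 1 (Y + R ≡ J (mod 10), carry-in 0) doesn't pin Y yet; pick Y=6 and continue, so Y=6.
Step 3. [col 1: Y + R ≡ J (mod 10)] no forcing yet in column 1 (carry-in 0); J=0 is free and consistent — try it ⇒ J=0.
Step 4. [col 1: Y + R ≡ J (mod 10)] column 1 reads Y+R+carry(0)=J with Y=6, J=0; with digits 0,1,6 already taken and all letters distinct, the only value for R is 4, so R=4.
Step 5. [col 2: R + C ≡ Q (mod 10)] several values work for C in column 2 (R + C ≡ Q (mod 10), carry-in 1); try C=3, so C=3.
Step 6. [col 2: R + C ≡ Q (mod 10)] in column 2 we have R+C≡Q with carry-in 1; given R=4, C=3 and digits 0,1,3,4,6 already taken and all letters distinct, that pins Q to 8. So Q=8.
Step 7. [col 3: R + G ≡ Y (mod 10)] column 3 reads R+G+carry(0)=Y with R=4, Y=6; with digits 0,1,3,4,6,8 already taken and all letters distinct, the only value for G is 2. So G=2.
Step 8. [col 4: Q + L ≡ C (mod 10)] column 4: given Q=8, C=3, carry-in 0, and digits 0,1,2,3,4,6,8 already taken and all letters distinct, Q+L≡C (mod 10) forces L=5. So L=5.
Step 9. [col 5: B + J ≡ J (mod 10)] column 5: given J=0, carry-in 1, and digits 0,1,2,3,4,5,6,8 already taken and all letters distinct, B+J≡J (mod 10) forces B=9, so B=9.
Step 10. [col 6: N + Y ≡ R (mod 10)] from column 6 (Y=6, R=4, carry-in 1, digits 0,1,2,3,4,5,6,8,9 already taken and all letters distinct): N must equal 7, so N=7.

Answer: B=9, C=3, G=2, J=0, L=5, N=7, Q=8, R=4, V=1, Y=6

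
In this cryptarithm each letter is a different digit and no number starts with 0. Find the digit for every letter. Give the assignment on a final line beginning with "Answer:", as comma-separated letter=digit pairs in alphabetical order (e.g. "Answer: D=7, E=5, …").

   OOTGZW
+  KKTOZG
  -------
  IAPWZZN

Step 1. [col 1: W + G ≡ N (mod 10)] N=9 is one option consistent with column 1 (W + G ≡ N (mod 10), carry-in 0) — take it. So N=9.
Step 2. [I] the sum has 7 digits but both addends have 6; that extra leading digit I is the final carry, namely 1. So I=1.
Step 3. [col 1: W + G ≡ N (mod 10)] W=7 is one option consistent with column 1 (W + G ≡ N (mod 10), carry-in 0) — take it ⇒ W=7.
Step 4. [col 1: W + G ≡ N (mod 10)] from column 1 (W=7, N=9, carry-in 0, digits 1,7,9 already taken and all letters distinct): G must equal 2, so G=2.
Step 5. [col 2: Z + Z ≡ Z (mod 10)] column 2: given nothing yet, carry-in 0, and digits 1,2,7,9 already taken and all letters distinct, Z+Z≡Z (mod 10) forces Z=0, so Z=0.
Step 6. [col 3: G + O ≡ Z (mod 10)] in column 3 we have G+O≡Z with carry-in 0; given G=2, Z=0 and digits 0,1,2,7,9 already taken and all letters distinct, that pins O to 8, so O=8.
Step 7. [col 4: T + T ≡ W (mod 10)] column 4 reads T+T+carry(1)=W with W=7; with digits 0,1,2,7,8,9 already taken and all letters distinct, the only value for T is 3. So T=3.
Step 8. [col 5: O + K ≡ P (mod 10)] column 5: given O=8, carry-in 0, and digits 0,1,2,3,7,8,9 already taken and all letters distinct, O+K≡P (mod 10) forces P=4. So P=4.
Step 9. [col 5: O + K ≡ P (mod 10)] column 5: given O=8, P=4, carry-in 0, and digits 0,1,2,3,4,7,8,9 already taken and all letters distinct, O+K≡P (mod 10) forces K=6. So K=6.
Step 10. [col 6: O + K ≡ A (mod 10)] column 6 reads O+K+carry(1)=A with O=8, K=6; with digits 0,1,2,3,4,6,7,8,9 already taken and all letters distinct, the only value for A is 5 ⇒ A=5.

Answer: A=5, G=2, I=1, K=6, N=9, O=8, P=4, T=3, W=7, Z=0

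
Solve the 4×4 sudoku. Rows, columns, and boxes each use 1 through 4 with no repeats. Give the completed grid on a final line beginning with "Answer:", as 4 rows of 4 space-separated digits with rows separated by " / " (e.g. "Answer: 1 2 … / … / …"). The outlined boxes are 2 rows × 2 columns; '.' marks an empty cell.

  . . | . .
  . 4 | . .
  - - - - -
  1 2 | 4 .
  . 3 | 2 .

Step 1. [r1c4∈{1,2,3,4}] in row 1, 4 fits only at r1c4. So r1c4=4.
Step 2. [r2c4∈{1,2,3}] across col 4, 2 lands solely at r2c4, so r2c4=2.
Step 3. [r2c3∈{1,3}] across row 2, 1 lands solely at r2c3 ⇒ r2c3=1.
Step 4. [r2c1∈{3}] nothing but 3 survives at r2c1, so r2c1=3.
Step 5. [r1c1∈{2}] only 2 remains possible at r1c1 ⇒ r1c1=2.
Step 6. [r1c2∈{1}] nothing but 1 survives at r1c2. So r1c2=1.
Step 7. [r4c4∈{1}] r4c4 is down to just 1, so r4c4=1.
Step 8. [r4c1∈{4}] r4c1's peers cover all but 4, so r4c1=4.
Step 9. [r1c3∈{3}] r1c3's peers cover all but 3 ⇒ r1c3=3.
Step 10. [r3c4∈{3}] nothing but 3 survives at r3c4, so r3c4=3.

Answer: 2 1 3 4 / 3 4 1 2 / 1 2 4 3 / 4 3 2 1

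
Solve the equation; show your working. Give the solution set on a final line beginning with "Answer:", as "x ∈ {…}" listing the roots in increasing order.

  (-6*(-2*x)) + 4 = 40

Step 1. [(-6*(-2*x)) + 4 = 40] the outer +4 inverts by subtracting 4 ⇒ sub: -6*(-2*x) = 36.
Step 2. [-6*(-2*x) = 36] leading coefficient -6: divide by -6, so div: -2*x = -6.
Step 3. [-2*x = -6] -2 out front; divide by -2 ⇒ div: x = 3.

Answer: x ∈ {3}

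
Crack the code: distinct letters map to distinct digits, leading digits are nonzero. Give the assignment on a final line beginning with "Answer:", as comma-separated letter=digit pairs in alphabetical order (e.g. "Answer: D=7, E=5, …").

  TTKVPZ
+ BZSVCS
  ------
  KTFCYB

Step 1. [col 1: Z + S ≡ B (mod 10)] no forcing yet in column 1 (carry-in 0); B=3 is free and consistent — try it, so B=3.
Step 2. [col 1: Z + S ≡ B (mod 10)] no forcing yet in column 1 (carry-in 0); Z=9 is free and consistent — try it. So Z=9.
Step 3. [col 1: Z + S ≡ B (mod 10)] in column 1 we have Z+S≡B with carry-in 0; given Z=9, B=3 and digits 3,9 already taken and all letters distinct, that pins S to 4 ⇒ S=4.
Step 4. [col 2: P + C ≡ Y (mod 10)] P=7 is one option consistent with column 2 (P + C ≡ Y (mod 10), carry-in 1) — take it ⇒ P=7.
Step 5. [col 2: P + C ≡ Y (mod 10)] several values work for C in column 2 (P + C ≡ Y (mod 10), carry-in 1); try C=0. So C=0.
Step 6. [col 2: P + C ≡ Y (mod 10)] column 2: given P=7, C=0, carry-in 1, and digits 0,3,4,7,9 already taken and all letters distinct, P+C≡Y (mod 10) forces Y=8 ⇒ Y=8.
Step 7. [col 3: V + V ≡ C (mod 10)] column 3: given C=0, carry-in 0, and digits 0,3,4,7,8,9 already taken and all letters distinct, V+V≡C (mod 10) forces V=5 ⇒ V=5.
Step 8. [col 4: K + S ≡ F (mod 10)] several values work for F in column 4 (K + S ≡ F (mod 10), carry-in 1); try F=1 ⇒ F=1.
Step 9. [col 4: K + S ≡ F (mod 10)] column 4 reads K+S+carry(1)=F with S=4, F=1; with digits 0,1,3,4,5,7,8,9 already taken and all letters distinct, the only value for K is 6 ⇒ K=6.
Step 10. [col 5: T + Z ≡ T (mod 10)] column 5: given Z=9, carry-in 1, and digits 0,1,3,4,5,6,7,8,9 already taken and all letters distinct, T+Z≡T (mod 10) forces T=2 ⇒ T=2.

Answer: B=3, C=0, F=1, K=6, P=7, S=4, T=2, V=5, Y=8, Z=9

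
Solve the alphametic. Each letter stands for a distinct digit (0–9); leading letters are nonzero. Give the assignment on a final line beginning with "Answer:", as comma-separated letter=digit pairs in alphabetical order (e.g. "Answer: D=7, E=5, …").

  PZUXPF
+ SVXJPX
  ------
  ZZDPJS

Step 1. [col 1: F + X ≡ S (mod 10)] column 1 (F + X ≡ S (mod 10), carry-in 0) doesn't pin F yet; pick F=5 and continue ⇒ F=5.
Step 2. [col 1: F + X ≡ S (mod 10)] no forcing yet in column 1 (carry-in 0); X=6 is free and consistent — try it ⇒ X=6.
Step 3. [col 1: F + X ≡ S (mod 10)] from column 1 (F=5, X=6, carry-in 0, digits 5,6 already taken and all letters distinct): S must equal 1, so S=1.
Step 4. [col 2: P + P ≡ J (mod 10)] no forcing yet in column 2 (carry-in 1); J=7 is free and consistent — try it. So J=7.
Step 5. [col 2: P + P ≡ J (mod 10)] P=3 is one option consistent with column 2 (P + P ≡ J (mod 10), carry-in 1) — take it, so P=3.
Step 6. [col 4: U + X ≡ D (mod 10)] from column 4 (X=6, carry-in 1, digits 1,3,5,6,7 already taken and all letters distinct): U must equal 2 ⇒ U=2.
Step 7. [col 4: U + X ≡ D (mod 10)] column 4 reads U+X+carry(1)=D with U=2, X=6; with digits 1,2,3,5,6,7 already taken and all letters distinct, the only value for D is 9. So D=9.
Step 8. [col 5: Z + V ≡ Z (mod 10)] column 5: given nothing yet, carry-in 0, and digits 1,2,3,5,6,7,9 already taken and all letters distinct, Z+V≡Z (mod 10) forces V=0. So V=0.
Step 9. [col 5: Z + V ≡ Z (mod 10)] several values work for Z in column 5 (Z + V ≡ Z (mod 10), carry-in 0); try Z=4, so Z=4.

Answer: D=9, F=5, J=7, P=3, S=1, U=2, V=0, X=6, Z=4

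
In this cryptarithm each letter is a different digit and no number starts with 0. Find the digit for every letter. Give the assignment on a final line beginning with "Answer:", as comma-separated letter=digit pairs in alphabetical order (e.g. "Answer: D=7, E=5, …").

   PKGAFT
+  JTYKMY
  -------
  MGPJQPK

Step 1. [col 1: T + Y ≡ K (mod 10)] column 1 (T + Y ≡ K (mod 10), carry-in 0) doesn't pin T yet; pick T=4 and continue ⇒ T=4.
Step 2. [col 1: T + Y ≡ K (mod 10)] column 1 (T + Y ≡ K (mod 10), carry-in 0) doesn't pin K yet; pick K=9 and continue. So K=9.
Step 3. [col 1: T + Y ≡ K (mod 10)] column 1: given T=4, K=9, carry-in 0, and digits 4,9 already taken and all letters distinct, T+Y≡K (mod 10) forces Y=5 ⇒ Y=5.
Step 4. [col 2: F + M ≡ P (mod 10)] several values work for P in column 2 (F + M ≡ P (mod 10), carry-in 0); try P=3, so P=3.
Step 5. [col 2: F + M ≡ P (mod 10)] column 2 (F + M ≡ P (mod 10), carry-in 0) doesn't pin M yet; pick M=1 and continue ⇒ M=1.
Step 6. [col 2: F + M ≡ P (mod 10)] column 2 reads F+M+carry(0)=P with M=1, P=3; with digits 1,3,4,5,9 already taken and all letters distinct, the only value for F is 2, so F=2.
Step 7. [col 3: A + K ≡ Q (mod 10)] A=8 is one option consistent with column 3 (A + K ≡ Q (mod 10), carry-in 0) — take it, so A=8.
Step 8. [col 3: A + K ≡ Q (mod 10)] column 3 reads A+K+carry(0)=Q with A=8, K=9; with digits 1,2,3,4,5,8,9 already taken and all letters distinct, the only value for Q is 7, so Q=7.
Step 9. [col 4: G + Y ≡ J (mod 10)] column 4: given Y=5, carry-in 1, and digits 1,2,3,4,5,7,8,9 already taken and all letters distinct, G+Y≡J (mod 10) forces G=0, so G=0.
Step 10. [col 4: G + Y ≡ J (mod 10)] in column 4 we have G+Y≡J with carry-in 1; given G=0, Y=5 and digits 0,1,2,3,4,5,7,8,9 already taken and all letters distinct, that pins J to 6 ⇒ J=6.

Answer: A=8, F=2, G=0, J=6, K=9, M=1, P=3, Q=7, T=4, Y=5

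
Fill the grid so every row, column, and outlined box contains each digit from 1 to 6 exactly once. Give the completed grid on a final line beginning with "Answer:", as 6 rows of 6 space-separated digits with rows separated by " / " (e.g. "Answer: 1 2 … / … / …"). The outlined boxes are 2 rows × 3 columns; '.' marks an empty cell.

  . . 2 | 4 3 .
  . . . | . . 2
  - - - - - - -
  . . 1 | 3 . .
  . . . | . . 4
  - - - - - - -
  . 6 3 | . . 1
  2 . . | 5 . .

Step 1. [r5c1∈{4,5}] 5 has one home in row 5: r5c1 ⇒ r5c1=5.
Step 2. [r6c2∈{1,4}] in row 6, 1 fits only at r6c2, so r6c2=1.
Step 3. [r1c2∈{5}] r1c2 has the single candidate 5 ⇒ r1c2=5.
Step 4. [r1c6∈{6}] r1c6's peers cover all but 6 ⇒ r1c6=6.
Step 5. [r4c4∈{1,2,6}] r4c4 is the only open cell in col 4 admitting 6 ⇒ r4c4=6.
Step 6. [r4c5∈{1,2,5}] 1 has one home in row 4: r4c5. So r4c5=1.
Step 7. [r3c5∈{2,5}] box 4 places 2 nowhere but r3c5, so r3c5=2.
Step 8. [r4c1∈{3}] nothing but 3 survives at r4c1, so r4c1=3.
Step 9. [r6c3∈{4}] only 4 remains possible at r6c3. So r6c3=4.
Step 10. [r3c2∈{4}] r3c2 is down to just 4. So r3c2=4.
Step 11. [r2c1∈{1,4,6}] r2c1 is the only open cell in row 2 admitting 4, so r2c1=4.
Step 12. [r5c4∈{2}] only 2 remains possible at r5c4, so r5c4=2.
Step 13. [r2c5∈{5}] r2c5 is down to just 5 ⇒ r2c5=5.
Step 14. [r2c3∈{6}] r2c3's peers cover all but 6 ⇒ r2c3=6.
Step 15. [r6c5∈{6}] nothing but 6 survives at r6c5, so r6c5=6.
Step 16. [r1c1∈{1}] r1c1's peers cover all but 1. So r1c1=1.
Step 17. [r6c6∈{3}] r6c6's peers cover all but 3. So r6c6=3.
Step 18. [r2c2∈{3}] only 3 remains possible at r2c2, so r2c2=3.
Step 19. [r2c4∈{1}] r2c4 is down to just 1, so r2c4=1.
Step 20. [r3c1∈{6}] only 6 remains possible at r3c1. So r3c1=6.
Step 21. [r5c5∈{4}] r5c5's peers cover all but 4. So r5c5=4.
Step 22. [r4c3∈{5}] only 5 remains possible at r4c3, so r4c3=5.
Step 23. [r4c2∈{2}] only 2 remains possible at r4c2, so r4c2=2.
Step 24. [r3c6∈{5}] r3c6's peers cover all but 5. So r3c6=5.

Answer: 1 5 2 4 3 6 / 4 3 6 1 5 2 / 6 4 1 3 2 5 / 3 2 5 6 1 4 / 5 6 3 2 4 1 / 2 1 4 5 6 3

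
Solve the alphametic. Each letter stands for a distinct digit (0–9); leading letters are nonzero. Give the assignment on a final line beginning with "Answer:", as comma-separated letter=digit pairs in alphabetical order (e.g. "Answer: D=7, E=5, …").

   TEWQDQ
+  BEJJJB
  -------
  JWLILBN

Step 1. [col 1: Q + B ≡ N (mod 10)] no forcing yet in column 1 (carry-in 0); N=7 is free and consistent — try it, so N=7.
Step 2. [J] J is the leading digit of a 7-digit sum of two 6-digit numbers; the final carry is exactly 1, so J=1.
Step 3. [col 1: Q + B ≡ N (mod 10)] column 1 (Q + B ≡ N (mod 10), carry-in 0) doesn't pin Q yet; pick Q=9 and continue ⇒ Q=9.
Step 4. [col 1: Q + B ≡ N (mod 10)] column 1: given Q=9, N=7, carry-in 0, and digits 1,7,9 already taken and all letters distinct, Q+B≡N (mod 10) forces B=8 ⇒ B=8.
Step 5. [col 2: D + J ≡ B (mod 10)] column 2: given J=1, B=8, carry-in 1, and digits 1,7,8,9 already taken and all letters distinct, D+J≡B (mod 10) forces D=6. So D=6.
Step 6. [col 3: Q + J ≡ L (mod 10)] column 3 reads Q+J+carry(0)=L with Q=9, J=1; with digits 1,6,7,8,9 already taken and all letters distinct, the only value for L is 0. So L=0.
Step 7. [col 4: W + J ≡ I (mod 10)] no forcing yet in column 4 (carry-in 1); W=2 is free and consistent — try it, so W=2.
Step 8. [col 4: W + J ≡ I (mod 10)] from column 4 (W=2, J=1, carry-in 1, digits 0,1,2,6,7,8,9 already taken and all letters distinct): I must equal 4 ⇒ I=4.
Step 9. [col 5: E + E ≡ L (mod 10)] column 5: given L=0, carry-in 0, and digits 0,1,2,4,6,7,8,9 already taken and all letters distinct, E+E≡L (mod 10) forces E=5 ⇒ E=5.
Step 10. [col 6: T + B ≡ W (mod 10)] in column 6 we have T+B≡W with carry-in 1; given B=8, W=2 and digits 0,1,2,4,5,6,7,8,9 already taken and all letters distinct, that pins T to 3. So T=3.

Answer: B=8, D=6, E=5, I=4, J=1, L=0, N=7, Q=9, T=3, W=2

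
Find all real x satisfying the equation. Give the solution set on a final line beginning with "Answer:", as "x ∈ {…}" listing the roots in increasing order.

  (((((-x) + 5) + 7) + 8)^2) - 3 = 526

Step 1. [(((((-x) + 5) + 7) + 8)^2) - 3 = 526] peel the -3: add 3 from each side, so sub: ((((-x) + 5) + 7) + 8)^2 = 529.
Step 2. [((((-x) + 5) + 7) + 8)^2 = 529] √ both sides: 529 ≥ 0 gives two branches ⇒ sqrt: (((-x) + 5) + 7) + 8 = 23 or -23.
Step 3. [(((-x) + 5) + 7) + 8 = 23 or -23] subtract 8: x sits inside (… + 8). So sub: ((-x) + 5) + 7 = 15 or -31.
Step 4. [((-x) + 5) + 7 = 15 or -31] 7 comes off first (subtract 7), so sub: (-x) + 5 = 8 or -38.
Step 5. [(-x) + 5 = 8 or -38] peel the +5: subtract 5 from each side. So sub: -x = 3 or -43.
Step 6. [-x = 3 or -43] LHS negated; negate both sides ⇒ neg: x = -3 or 43.

Answer: x ∈ {-3, 43}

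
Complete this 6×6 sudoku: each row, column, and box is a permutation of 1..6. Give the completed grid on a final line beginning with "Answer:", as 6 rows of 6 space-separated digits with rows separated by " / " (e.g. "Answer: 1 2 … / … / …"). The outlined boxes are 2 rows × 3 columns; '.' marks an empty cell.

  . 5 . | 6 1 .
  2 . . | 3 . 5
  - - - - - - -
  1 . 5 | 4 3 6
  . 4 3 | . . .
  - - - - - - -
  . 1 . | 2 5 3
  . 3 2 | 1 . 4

Step 1. [r1c3∈{4}] r1c3 has the single candidate 4. So r1c3=4.
Step 2. [r5c3∈{6}] nothing but 6 survives at r5c3. So r5c3=6.
Step 3. [r4c5∈{2}] nothing but 2 survives at r4c5. So r4c5=2.
Step 4. [r4c6∈{1}] only 1 remains possible at r4c6, so r4c6=1.
Step 5. [r2c3∈{1}] r2c3 has the single candidate 1, so r2c3=1.
Step 6. [r3c2∈{2}] r3c2 has the single candidate 2, so r3c2=2.
Step 7. [r2c5∈{4}] r2c5 has the single candidate 4, so r2c5=4.
Step 8. [r1c1∈{3}] r1c1's peers cover all but 3. So r1c1=3.
Step 9. [r4c1∈{6}] only 6 remains possible at r4c1. So r4c1=6.
Step 10. [r5c1∈{4}] r5c1 has the single candidate 4. So r5c1=4.
Step 11. [r6c1∈{5}] r6c1's peers cover all but 5. So r6c1=5.
Step 12. [r4c4∈{5}] only 5 remains possible at r4c4. So r4c4=5.
Step 13. [r2c2∈{6}] r2c2 is down to just 6, so r2c2=6.
Step 14. [r6c5∈{6}] r6c5 has the single candidate 6 ⇒ r6c5=6.
Step 15. [r1c6∈{2}] r1c6 has the single candidate 2 ⇒ r1c6=2.

Answer: 3 5 4 6 1 2 / 2 6 1 3 4 5 / 1 2 5 4 3 6 / 6 4 3 5 2 1 / 4 1 6 2 5 3 / 5 3 2 1 6 4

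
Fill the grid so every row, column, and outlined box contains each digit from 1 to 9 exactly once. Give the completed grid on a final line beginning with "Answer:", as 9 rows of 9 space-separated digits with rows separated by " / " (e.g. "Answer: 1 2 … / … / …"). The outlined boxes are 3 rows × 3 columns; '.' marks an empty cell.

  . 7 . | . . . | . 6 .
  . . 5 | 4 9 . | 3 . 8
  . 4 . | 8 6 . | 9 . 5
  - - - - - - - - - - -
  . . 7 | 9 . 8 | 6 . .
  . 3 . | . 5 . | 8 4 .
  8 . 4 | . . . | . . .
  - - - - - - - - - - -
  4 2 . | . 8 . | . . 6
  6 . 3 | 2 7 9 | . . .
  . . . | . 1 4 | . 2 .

Step 1. [r5c3∈{1,2,6,9}] col 3 places 6 nowhere but r5c3, so r5c3=6.
Step 2. [r6c6∈{1,2,3,6,7}] across col 6, 6 lands solely at r6c6 ⇒ r6c6=6.
Step 3. [r1c3∈{1,2,8,9}] row 1 places 8 nowhere but r1c3 ⇒ r1c3=8.
Step 4. [r3c3∈{1,2}] 2 has one home in col 3: r3c3, so r3c3=2.
Step 5. [r2c1∈{1}] only 1 remains possible at r2c1. So r2c1=1.
Step 6. [r2c8∈{7}] r2c8 has the single candidate 7 ⇒ r2c8=7.
Step 7. [r3c8∈{1}] r3c8's peers cover all but 1, so r3c8=1.
Step 8. [r7c7∈{1,5,7}] across row 7, 7 lands solely at r7c7. So r7c7=7.
Step 9. [r9c7∈{5}] r9c7's peers cover all but 5, so r9c7=5.
Step 10. [r8c2∈{1,5,8}] r8c2 is the only open cell in row 8 admitting 5, so r8c2=5.
Step 11. [r9c3∈{9}] r9c3 is down to just 9 ⇒ r9c3=9.
Step 12. [r9c9∈{3}] only 3 remains possible at r9c9, so r9c9=3.
Step 13. [r6c2∈{1,9}] r6c2 is the only open cell in col 2 admitting 9 ⇒ r6c2=9.
Step 14. [r5c1∈{2}] r5c1 is down to just 2, so r5c1=2.
Step 15. [r3c6∈{3,7}] r3c6 is the only open cell in row 3 admitting 7, so r3c6=7.
Step 16. [r5c6∈{1}] r5c6 is down to just 1 ⇒ r5c6=1.
Step 17. [r4c5∈{2,3,4}] across row 4, 4 lands solely at r4c5. So r4c5=4.
Step 18. [r4c9∈{1,2}] 2 has one home in row 4: r4c9 ⇒ r4c9=2.
Step 19. [r1c7∈{2,4}] in col 7, 2 fits only at r1c7 ⇒ r1c7=2.
Step 20. [r1c5∈{3}] r1c5's peers cover all but 3. So r1c5=3.
Step 21. [r6c4∈{3,7}] in box 5, 3 fits only at r6c4, so r6c4=3.
Step 22. [r8c7∈{1,4}] in col 7, 4 fits only at r8c7 ⇒ r8c7=4.
Step 23. [r6c9∈{1,7}] row 6 places 7 nowhere but r6c9 ⇒ r6c9=7.
Step 24. [r1c6∈{5}] only 5 remains possible at r1c6. So r1c6=5.
Step 25. [r4c8∈{3,5}] row 4 places 3 nowhere but r4c8, so r4c8=3.
Step 26. [r8c8∈{8}] only 8 remains possible at r8c8, so r8c8=8.
Step 27. [r9c2∈{8}] nothing but 8 survives at r9c2 ⇒ r9c2=8.
Step 28. [r1c4∈{1}] r1c4 is down to just 1. So r1c4=1.
Step 29. [r4c1∈{5}] r4c1 is down to just 5 ⇒ r4c1=5.
Step 30. [r7c8∈{9}] only 9 remains possible at r7c8 ⇒ r7c8=9.
Step 31. [r5c9∈{9}] nothing but 9 survives at r5c9 ⇒ r5c9=9.
Step 32. [r9c4∈{6}] r9c4 is down to just 6, so r9c4=6.
Step 33. [r4c2∈{1}] nothing but 1 survives at r4c2. So r4c2=1.
Step 34. [r7c4∈{5}] r7c4 is down to just 5 ⇒ r7c4=5.
Step 35. [r2c2∈{6}] r2c2 has the single candidate 6 ⇒ r2c2=6.
Step 36. [r1c1∈{9}] only 9 remains possible at r1c1 ⇒ r1c1=9.
Step 37. [r7c3∈{1}] r7c3 has the single candidate 1, so r7c3=1.
Step 38. [r3c1∈{3}] nothing but 3 survives at r3c1. So r3c1=3.
Step 39. [r9c1∈{7}] r9c1's peers cover all but 7, so r9c1=7.
Step 40. [r6c7∈{1}] only 1 remains possible at r6c7. So r6c7=1.
Step 41. [r5c4∈{7}] r5c4 is down to just 7, so r5c4=7.
Step 42. [r1c9∈{4}] r1c9 has the single candidate 4. So r1c9=4.
Step 43. [r6c5∈{2}] r6c5 has the single candidate 2 ⇒ r6c5=2.
Step 44. [r7c6∈{3}] r7c6 is down to just 3. So r7c6=3.
Step 45. [r8c9∈{1}] r8c9 has the single candidate 1. So r8c9=1.
Step 46. [r2c6∈{2}] only 2 remains possible at r2c6 ⇒ r2c6=2.
Step 47. [r6c8∈{5}] r6c8's peers cover all but 5, so r6c8=5.

Answer: 9 7 8 1 3 5 2 6 4 / 1 6 5 4 9 2 3 7 8 / 3 4 2 8 6 7 9 1 5 / 5 1 7 9 4 8 6 3 2 / 2 3 6 7 5 1 8 4 9 / 8 9 4 3 2 6 1 5 7 / 4 2 1 5 8 3 7 9 6 / 6 5 3 2 7 9 4 8 1 / 7 8 9 6 1 4 5 2 3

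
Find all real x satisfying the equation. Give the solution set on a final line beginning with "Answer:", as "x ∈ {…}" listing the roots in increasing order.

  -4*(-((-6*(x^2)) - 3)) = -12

Step 1. [-4*(-((-6*(x^2)) - 3)) = -12] divide by the outer -4, so div: -((-6*(x^2)) - 3) = 3.
Step 2. [-((-6*(x^2)) - 3) = 3] flip signs both sides ⇒ neg: (-6*(x^2)) - 3 = -3.
Step 3. [(-6*(x^2)) - 3 = -3] the outer -3 inverts by adding 3, so sub: -6*(x^2) = 0.
Step 4. [-6*(x^2) = 0] leading coefficient -6: divide by -6, so div: x^2 = 0.
Step 5. [x^2 = 0] LHS squared, RHS 0 ≥ 0: apply √ (±). So sqrt: x = 0.

Answer: x ∈ {0}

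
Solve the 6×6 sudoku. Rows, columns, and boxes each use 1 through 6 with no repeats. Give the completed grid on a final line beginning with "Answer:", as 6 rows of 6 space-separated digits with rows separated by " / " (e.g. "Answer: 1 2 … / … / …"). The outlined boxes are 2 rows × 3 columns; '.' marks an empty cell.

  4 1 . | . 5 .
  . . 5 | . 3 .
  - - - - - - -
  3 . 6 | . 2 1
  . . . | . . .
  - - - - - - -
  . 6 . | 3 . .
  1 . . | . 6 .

Step 1. [r2c2∈{2}] r2c2 has the single candidate 2, so r2c2=2.
Step 2. [r4c5∈{4}] r4c5 has the single candidate 4 ⇒ r4c5=4.
Step 3. [r4c2∈{5}] r4c2 is down to just 5. So r4c2=5.
Step 4. [r4c4∈{6}] r4c4 has the single candidate 6. So r4c4=6.
Step 5. [r4c1∈{2}] r4c1 is down to just 2. So r4c1=2.
Step 6. [r6c2∈{3,4}] r6c2 is the only open cell in col 2 admitting 3 ⇒ r6c2=3.
Step 7. [r1c4∈{2}] only 2 remains possible at r1c4. So r1c4=2.
Step 8. [r3c4∈{5}] only 5 remains possible at r3c4, so r3c4=5.
Step 9. [r6c4∈{4}] r6c4 has the single candidate 4. So r6c4=4.
Step 10. [r6c3∈{2}] only 2 remains possible at r6c3, so r6c3=2.
Step 11. [r2c1∈{6}] nothing but 6 survives at r2c1, so r2c1=6.
Step 12. [r5c6∈{2,5}] across row 5, 2 lands solely at r5c6, so r5c6=2.
Step 13. [r5c1∈{5}] nothing but 5 survives at r5c1. So r5c1=5.
Step 14. [r4c6∈{3}] r4c6's peers cover all but 3 ⇒ r4c6=3.
Step 15. [r5c5∈{1}] only 1 remains possible at r5c5 ⇒ r5c5=1.
Step 16. [r5c3∈{4}] only 4 remains possible at r5c3. So r5c3=4.
Step 17. [r3c2∈{4}] r3c2 is down to just 4, so r3c2=4.
Step 18. [r2c4∈{1}] only 1 remains possible at r2c4 ⇒ r2c4=1.
Step 19. [r1c6∈{6}] r1c6 is down to just 6, so r1c6=6.
Step 20. [r6c6∈{5}] r6c6's peers cover all but 5, so r6c6=5.
Step 21. [r2c6∈{4}] only 4 remains possible at r2c6, so r2c6=4.
Step 22. [r4c3∈{1}] nothing but 1 survives at r4c3. So r4c3=1.
Step 23. [r1c3∈{3}] only 3 remains possible at r1c3 ⇒ r1c3=3.

Answer: 4 1 3 2 5 6 / 6 2 5 1 3 4 / 3 4 6 5 2 1 / 2 5 1 6 4 3 / 5 6 4 3 1 2 / 1 3 2 4 6 5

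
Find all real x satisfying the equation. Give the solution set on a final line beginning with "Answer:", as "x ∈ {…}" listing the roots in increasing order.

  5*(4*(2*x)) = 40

Step 1. [5*(4*(2*x)) = 40] 5·(inner) — divide through by 5, so div: 4*(2*x) = 8.
Step 2. [4*(2*x) = 8] LHS = 4·(…); ÷4 both sides. So div: 2*x = 2.
Step 3. [2*x = 2] 2·(inner) — divide through by 2. So div: x = 1.

Answer: x ∈ {1}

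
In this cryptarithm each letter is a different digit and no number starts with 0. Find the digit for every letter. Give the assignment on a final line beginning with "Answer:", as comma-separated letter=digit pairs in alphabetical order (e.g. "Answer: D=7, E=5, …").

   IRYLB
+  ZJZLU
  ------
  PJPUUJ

Step 1. [P] the sum has 6 digits but both addends have 5; that extra leading digit P is the final carry, namely 1 ⇒ P=1.
Step 2. [col 1: B + U ≡ J (mod 10)] several values work for B in column 1 (B + U ≡ J (mod 10), carry-in 0); try B=9 ⇒ B=9.
Step 3. [col 1: B + U ≡ J (mod 10)] column 1 (B + U ≡ J (mod 10), carry-in 0) doesn't pin U yet; pick U=3 and continue, so U=3.
Step 4. [col 1: B + U ≡ J (mod 10)] from column 1 (B=9, U=3, carry-in 0, digits 1,3,9 already taken and all letters distinct): J must equal 2, so J=2.
Step 5. [col 2: L + L ≡ U (mod 10)] column 2: given U=3, carry-in 1, and digits 1,2,3,9 already taken and all letters distinct, L+L≡U (mod 10) forces L=6 ⇒ L=6.
Step 6. [col 3: Y + Z ≡ U (mod 10)] column 3 (Y + Z ≡ U (mod 10), carry-in 1) doesn't pin Y yet; pick Y=5 and continue, so Y=5.
Step 7. [col 3: Y + Z ≡ U (mod 10)] column 3 reads Y+Z+carry(1)=U with Y=5, U=3; with digits 1,2,3,5,6,9 already taken and all letters distinct, the only value for Z is 7 ⇒ Z=7.
Step 8. [col 4: R + J ≡ P (mod 10)] from column 4 (J=2, P=1, carry-in 1, digits 1,2,3,5,6,7,9 already taken and all letters distinct): R must equal 8, so R=8.
Step 9. [col 5: I + Z ≡ J (mod 10)] from column 5 (Z=7, J=2, carry-in 1, digits 1,2,3,5,6,7,8,9 already taken and all letters distinct): I must equal 4. So I=4.

Answer: B=9, I=4, J=2, L=6, P=1, R=8, U=3, Y=5, Z=7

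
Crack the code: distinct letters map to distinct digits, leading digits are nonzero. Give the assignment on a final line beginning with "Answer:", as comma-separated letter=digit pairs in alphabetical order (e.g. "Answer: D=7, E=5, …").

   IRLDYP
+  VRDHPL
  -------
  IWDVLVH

Step 1. [col 1: P + L ≡ H (mod 10)] no forcing yet in column 1 (carry-in 0); P=6 is free and consistent — try it. So P=6.
Step 2. [I] the sum has 7 digits but both addends have 6; that extra leading digit I is the final carry, namely 1. So I=1.
Step 3. [col 1: P + L ≡ H (mod 10)] column 1 (P + L ≡ H (mod 10), carry-in 0) doesn't pin L yet; pick L=3 and continue ⇒ L=3.
Step 4. [col 1: P + L ≡ H (mod 10)] column 1: given P=6, L=3, carry-in 0, and digits 1,3,6 already taken and all letters distinct, P+L≡H (mod 10) forces H=9, so H=9.
Step 5. [col 2: Y + P ≡ V (mod 10)] V=8 is one option consistent with column 2 (Y + P ≡ V (mod 10), carry-in 0) — take it. So V=8.
Step 6. [col 2: Y + P ≡ V (mod 10)] column 2: given P=6, V=8, carry-in 0, and digits 1,3,6,8,9 already taken and all letters distinct, Y+P≡V (mod 10) forces Y=2 ⇒ Y=2.
Step 7. [col 3: D + H ≡ L (mod 10)] column 3: given H=9, L=3, carry-in 0, and digits 1,2,3,6,8,9 already taken and all letters distinct, D+H≡L (mod 10) forces D=4 ⇒ D=4.
Step 8. [col 5: R + R ≡ D (mod 10)] column 5 reads R+R+carry(0)=D with D=4; with digits 1,2,3,4,6,8,9 already taken and all letters distinct, the only value for R is 7 ⇒ R=7.
Step 9. [col 6: I + V ≡ W (mod 10)] column 6 reads I+V+carry(1)=W with I=1, V=8; with digits 1,2,3,4,6,7,8,9 already taken and all letters distinct, the only value for W is 0 ⇒ W=0.

Answer: D=4, H=9, I=1, L=3, P=6, R=7, V=8, W=0, Y=2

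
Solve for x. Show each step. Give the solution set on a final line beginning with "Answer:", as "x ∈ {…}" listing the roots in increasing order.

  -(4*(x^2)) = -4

Step 1. [-(4*(x^2)) = -4] LHS negated; negate both sides, so neg: 4*(x^2) = 4.
Step 2. [4*(x^2) = 4] 4 out front; divide by 4. So div: x^2 = 1.
Step 3. [x^2 = 1] √ both sides: 1 ≥ 0 gives two branches, so sqrt: x = 1 or -1.

Answer: x ∈ {-1, 1}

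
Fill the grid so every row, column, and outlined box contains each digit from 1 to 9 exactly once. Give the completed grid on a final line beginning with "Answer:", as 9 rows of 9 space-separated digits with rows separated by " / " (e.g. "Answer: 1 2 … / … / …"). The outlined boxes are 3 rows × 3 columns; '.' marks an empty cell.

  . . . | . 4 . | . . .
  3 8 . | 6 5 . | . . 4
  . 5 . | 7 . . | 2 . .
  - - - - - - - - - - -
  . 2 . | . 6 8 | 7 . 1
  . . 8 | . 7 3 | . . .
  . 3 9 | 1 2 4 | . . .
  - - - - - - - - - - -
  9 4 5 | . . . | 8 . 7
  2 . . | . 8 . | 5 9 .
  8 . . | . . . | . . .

Step 1. [r6c7∈{6}] r6c7 has the single candidate 6, so r6c7=6.
Step 2. [r1c2∈{1,6,7,9}] r1c2 is the only open cell in col 2 admitting 9, so r1c2=9.
Step 3. [r9c6∈{1,2,5,6,7,9}] across col 6, 5 lands solely at r9c6, so r9c6=5.
Step 4. [r4c8∈{3,4,5}] 3 has one home in row 4: r4c8, so r4c8=3.
Step 5. [r1c4∈{2,3,8}] r1c4 is the only open cell in col 4 admitting 8. So r1c4=8.
Step 6. [r3c5∈{1,3,9}] 3 has one home in box 2: r3c5, so r3c5=3.
Step 7. [r8c6∈{1,6,7}] across col 6, 7 lands solely at r8c6 ⇒ r8c6=7.
Step 8. [r9c2∈{1,6,7}] col 2 places 7 nowhere but r9c2. So r9c2=7.
Step 9. [r7c4∈{2,3}] r7c4 is the only open cell in row 7 admitting 3. So r7c4=3.
Step 10. [r9c4∈{2,4,9}] col 4 places 2 nowhere but r9c4, so r9c4=2.
Step 11. [r4c3∈{4}] r4c3 is down to just 4, so r4c3=4.
Step 12. [r5c9∈{2,5,9}] 2 has one home in col 9: r5c9, so r5c9=2.
Step 13. [r3c9∈{6,8,9}] col 9 places 9 nowhere but r3c9, so r3c9=9.
Step 14. [r2c7∈{1}] r2c7 is down to just 1 ⇒ r2c7=1.
Step 15. [r3c6∈{1}] only 1 remains possible at r3c6 ⇒ r3c6=1.
Step 16. [r3c3∈{6}] r3c3 has the single candidate 6, so r3c3=6.
Step 17. [r4c1∈{5}] r4c1 has the single candidate 5, so r4c1=5.
Step 18. [r8c2∈{1,6}] 6 has one home in box 7: r8c2, so r8c2=6.
Step 19. [r8c9∈{3}] nothing but 3 survives at r8c9. So r8c9=3.
Step 20. [r9c9∈{6}] nothing but 6 survives at r9c9. So r9c9=6.
Step 21. [r1c8∈{5,6,7}] row 1 places 6 nowhere but r1c8 ⇒ r1c8=6.
Step 22. [r5c4∈{5,9}] col 4 places 5 nowhere but r5c4 ⇒ r5c4=5.
Step 23. [r6c8∈{5,8}] in col 8, 5 fits only at r6c8 ⇒ r6c8=5.
Step 24. [r7c5∈{1}] r7c5's peers cover all but 1. So r7c5=1.
Step 25. [r5c8∈{4}] nothing but 4 survives at r5c8. So r5c8=4.
Step 26. [r8c3∈{1}] only 1 remains possible at r8c3, so r8c3=1.
Step 27. [r1c6∈{2}] only 2 remains possible at r1c6 ⇒ r1c6=2.
Step 28. [r1c1∈{1,7}] in row 1, 1 fits only at r1c1, so r1c1=1.
Step 29. [r2c8∈{7}] nothing but 7 survives at r2c8. So r2c8=7.
Step 30. [r3c8∈{8}] only 8 remains possible at r3c8, so r3c8=8.
Step 31. [r5c7∈{9}] only 9 remains possible at r5c7, so r5c7=9.
Step 32. [r2c6∈{9}] only 9 remains possible at r2c6. So r2c6=9.
Step 33. [r6c9∈{8}] r6c9 has the single candidate 8. So r6c9=8.
Step 34. [r6c1∈{7}] r6c1 has the single candidate 7 ⇒ r6c1=7.
Step 35. [r5c1∈{6}] r5c1 has the single candidate 6 ⇒ r5c1=6.
Step 36. [r9c3∈{3}] r9c3 has the single candidate 3. So r9c3=3.
Step 37. [r5c2∈{1}] r5c2 is down to just 1. So r5c2=1.
Step 38. [r7c6∈{6}] r7c6's peers cover all but 6, so r7c6=6.
Step 39. [r9c8∈{1}] r9c8 is down to just 1 ⇒ r9c8=1.
Step 40. [r9c5∈{9}] r9c5 has the single candidate 9, so r9c5=9.
Step 41. [r1c9∈{5}] only 5 remains possible at r1c9 ⇒ r1c9=5.
Step 42. [r3c1∈{4}] only 4 remains possible at r3c1, so r3c1=4.
Step 43. [r1c3∈{7}] only 7 remains possible at r1c3. So r1c3=7.
Step 44. [r9c7∈{4}] only 4 remains possible at r9c7. So r9c7=4.
Step 45. [r7c8∈{2}] r7c8 is down to just 2, so r7c8=2.
Step 46. [r4c4∈{9}] r4c4 is down to just 9, so r4c4=9.
Step 47. [r2c3∈{2}] r2c3 is down to just 2. So r2c3=2.
Step 48. [r8c4∈{4}] nothing but 4 survives at r8c4 ⇒ r8c4=4.
Step 49. [r1c7∈{3}] r1c7's peers cover all but 3, so r1c7=3.

Answer: 1 9 7 8 4 2 3 6 5 / 3 8 2 6 5 9 1 7 4 / 4 5 6 7 3 1 2 8 9 / 5 2 4 9 6 8 7 3 1 / 6 1 8 5 7 3 9 4 2 / 7 3 9 1 2 4 6 5 8 / 9 4 5 3 1 6 8 2 7 / 2 6 1 4 8 7 5 9 3 / 8 7 3 2 9 5 4 1 6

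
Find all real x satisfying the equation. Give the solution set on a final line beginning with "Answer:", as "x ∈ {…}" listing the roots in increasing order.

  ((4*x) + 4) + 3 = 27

Step 1. [((4*x) + 4) + 3 = 27] +3 is outermost — subtract 3 both sides ⇒ sub: (4*x) + 4 = 24.
Step 2. [(4*x) + 4 = 24] subtract 4: x sits inside (… + 4). So sub: 4*x = 20.
Step 3. [4*x = 20] 4 out front; divide by 4, so div: x = 5.

Answer: x ∈ {5}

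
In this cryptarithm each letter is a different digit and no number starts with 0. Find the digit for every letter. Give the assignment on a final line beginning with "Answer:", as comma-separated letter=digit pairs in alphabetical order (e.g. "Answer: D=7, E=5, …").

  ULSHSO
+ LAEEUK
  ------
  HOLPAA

Step 1. [col 1: O + K ≡ A (mod 10)] several values work for K in column 1 (O + K ≡ A (mod 10), carry-in 0); try K=3, so K=3.
Step 2. [col 1: O + K ≡ A (mod 10)] no forcing yet in column 1 (carry-in 0); A=2 is free and consistent — try it ⇒ A=2.
Step 3. [col 1: O + K ≡ A (mod 10)] column 1: given K=3, A=2, carry-in 0, and digits 2,3 already taken and all letters distinct, O+K≡A (mod 10) forces O=9. So O=9.
Step 4. [col 2: S + U ≡ A (mod 10)] U=1 is one option consistent with column 2 (S + U ≡ A (mod 10), carry-in 1) — take it ⇒ U=1.
Step 5. [col 2: S + U ≡ A (mod 10)] column 2 reads S+U+carry(1)=A with U=1, A=2; with digits 1,2,3,9 already taken and all letters distinct, the only value for S is 0 ⇒ S=0.
Step 6. [col 3: H + E ≡ P (mod 10)] E=6 is one option consistent with column 3 (H + E ≡ P (mod 10), carry-in 0) — take it, so E=6.
Step 7. [col 3: H + E ≡ P (mod 10)] column 3 reads H+E+carry(0)=P with E=6; with digits 0,1,2,3,6,9 already taken and all letters distinct, the only value for H is 8, so H=8.
Step 8. [col 3: H + E ≡ P (mod 10)] from column 3 (H=8, E=6, carry-in 0, digits 0,1,2,3,6,8,9 already taken and all letters distinct): P must equal 4 ⇒ P=4.
Step 9. [col 4: S + E ≡ L (mod 10)] from column 4 (S=0, E=6, carry-in 1, digits 0,1,2,3,4,6,8,9 already taken and all letters distinct): L must equal 7, so L=7.

Answer: A=2, E=6, H=8, K=3, L=7, O=9, P=4, S=0, U=1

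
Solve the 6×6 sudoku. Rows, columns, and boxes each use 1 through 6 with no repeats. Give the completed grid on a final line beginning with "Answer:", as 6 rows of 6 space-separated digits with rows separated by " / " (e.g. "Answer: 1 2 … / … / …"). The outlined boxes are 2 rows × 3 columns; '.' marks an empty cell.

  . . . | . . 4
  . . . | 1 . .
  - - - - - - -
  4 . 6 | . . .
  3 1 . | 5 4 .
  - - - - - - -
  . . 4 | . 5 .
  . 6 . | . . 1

Step 1. [r2c6∈{2,3,5,6}] r2c6 is the only open cell in col 6 admitting 5 ⇒ r2c6=5.
Step 2. [r4c3∈{2}] r4c3 has the single candidate 2. So r4c3=2.
Step 3. [r2c3∈{3}] r2c3 has the single candidate 3, so r2c3=3.
Step 4. [r5c2∈{2,3}] across col 2, 3 lands solely at r5c2 ⇒ r5c2=3.
Step 5. [r3c6∈{2,3}] in col 6, 3 fits only at r3c6. So r3c6=3.
Step 6. [r5c6∈{2,6}] 2 has one home in col 6: r5c6. So r5c6=2.
Step 7. [r6c1∈{2,5}] r6c1 is the only open cell in row 6 admitting 2, so r6c1=2.
Step 8. [r1c1∈{1,5,6}] 5 has one home in col 1: r1c1 ⇒ r1c1=5.
Step 9. [r1c2∈{2}] r1c2 is down to just 2, so r1c2=2.
Step 10. [r2c5∈{2,6}] across row 2, 2 lands solely at r2c5 ⇒ r2c5=2.
Step 11. [r1c5∈{3,6}] r1c5 is the only open cell in col 5 admitting 6, so r1c5=6.
Step 12. [r6c5∈{3}] r6c5 has the single candidate 3 ⇒ r6c5=3.
Step 13. [r5c1∈{1}] nothing but 1 survives at r5c1 ⇒ r5c1=1.
Step 14. [r1c3∈{1}] r1c3's peers cover all but 1, so r1c3=1.
Step 15. [r3c5∈{1}] r3c5 has the single candidate 1, so r3c5=1.
Step 16. [r2c2∈{4}] r2c2's peers cover all but 4. So r2c2=4.
Step 17. [r6c4∈{4}] nothing but 4 survives at r6c4, so r6c4=4.
Step 18. [r2c1∈{6}] r2c1 has the single candidate 6. So r2c1=6.
Step 19. [r3c4∈{2}] r3c4's peers cover all but 2, so r3c4=2.
Step 20. [r4c6∈{6}] r4c6 is down to just 6 ⇒ r4c6=6.
Step 21. [r5c4∈{6}] r5c4's peers cover all but 6, so r5c4=6.
Step 22. [r6c3∈{5}] nothing but 5 survives at r6c3. So r6c3=5.
Step 23. [r1c4∈{3}] nothing but 3 survives at r1c4, so r1c4=3.
Step 24. [r3c2∈{5}] only 5 remains possible at r3c2. So r3c2=5.

Answer: 5 2 1 3 6 4 / 6 4 3 1 2 5 / 4 5 6 2 1 3 / 3 1 2 5 4 6 / 1 3 4 6 5 2 / 2 6 5 4 3 1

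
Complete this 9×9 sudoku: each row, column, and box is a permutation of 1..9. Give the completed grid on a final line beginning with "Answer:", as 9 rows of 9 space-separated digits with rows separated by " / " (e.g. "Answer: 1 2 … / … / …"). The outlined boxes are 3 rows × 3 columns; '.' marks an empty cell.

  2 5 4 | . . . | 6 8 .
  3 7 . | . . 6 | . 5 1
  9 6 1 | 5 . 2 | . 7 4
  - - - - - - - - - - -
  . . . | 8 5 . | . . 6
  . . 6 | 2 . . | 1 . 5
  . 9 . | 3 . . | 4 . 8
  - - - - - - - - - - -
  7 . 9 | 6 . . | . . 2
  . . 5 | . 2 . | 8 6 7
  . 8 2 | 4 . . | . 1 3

Step 1. [r2c4∈{9}] r2c4's peers cover all but 9, so r2c4=9.
Step 2. [r8c4∈{1}] only 1 remains possible at r8c4 ⇒ r8c4=1.
Step 3. [r8c6∈{3,9}] row 8 places 9 nowhere but r8c6. So r8c6=9.
Step 4. [r4c7∈{2,3,7,9}] col 7 places 7 nowhere but r4c7. So r4c7=7.
Step 5. [r8c2∈{3,4}] in row 8, 3 fits only at r8c2. So r8c2=3.
Step 6. [r5c2∈{4}] r5c2's peers cover all but 4 ⇒ r5c2=4.
Step 7. [r5c6∈{7}] r5c6 is down to just 7, so r5c6=7.
Step 8. [r6c6∈{1}] nothing but 1 survives at r6c6 ⇒ r6c6=1.
Step 9. [r7c6∈{3,5,8}] in col 6, 8 fits only at r7c6 ⇒ r7c6=8.
Step 10. [r4c8∈{2,3,9}] row 4 places 9 nowhere but r4c8 ⇒ r4c8=9.
Step 11. [r7c5∈{3}] only 3 remains possible at r7c5 ⇒ r7c5=3.
Step 12. [r1c4∈{7}] r1c4 is down to just 7. So r1c4=7.
Step 13. [r4c1∈{1}] r4c1 is down to just 1, so r4c1=1.
Step 14. [r2c3∈{8}] r2c3 has the single candidate 8. So r2c3=8.
Step 15. [r9c6∈{5}] r9c6's peers cover all but 5 ⇒ r9c6=5.
Step 16. [r3c5∈{8}] r3c5 is down to just 8. So r3c5=8.
Step 17. [r6c5∈{6}] nothing but 6 survives at r6c5, so r6c5=6.
Step 18. [r6c1∈{5}] r6c1's peers cover all but 5. So r6c1=5.
Step 19. [r3c7∈{3}] r3c7 has the single candidate 3, so r3c7=3.
Step 20. [r1c9∈{9}] r1c9's peers cover all but 9 ⇒ r1c9=9.
Step 21. [r6c8∈{2}] r6c8's peers cover all but 2. So r6c8=2.
Step 22. [r7c8∈{4}] nothing but 4 survives at r7c8. So r7c8=4.
Step 23. [r9c5∈{7}] nothing but 7 survives at r9c5 ⇒ r9c5=7.
Step 24. [r4c2∈{2}] r4c2 has the single candidate 2 ⇒ r4c2=2.
Step 25. [r5c5∈{9}] r5c5 has the single candidate 9 ⇒ r5c5=9.
Step 26. [r4c6∈{4}] r4c6 is down to just 4, so r4c6=4.
Step 27. [r1c5∈{1}] r1c5's peers cover all but 1. So r1c5=1.
Step 28. [r9c1∈{6}] r9c1's peers cover all but 6 ⇒ r9c1=6.
Step 29. [r6c3∈{7}] r6c3 has the single candidate 7, so r6c3=7.
Step 30. [r5c8∈{3}] r5c8 has the single candidate 3 ⇒ r5c8=3.
Step 31. [r4c3∈{3}] nothing but 3 survives at r4c3. So r4c3=3.
Step 32. [r1c6∈{3}] nothing but 3 survives at r1c6, so r1c6=3.
Step 33. [r9c7∈{9}] r9c7 is down to just 9, so r9c7=9.
Step 34. [r7c7∈{5}] r7c7's peers cover all but 5. So r7c7=5.
Step 35. [r8c1∈{4}] r8c1 is down to just 4 ⇒ r8c1=4.
Step 36. [r7c2∈{1}] r7c2 has the single candidate 1, so r7c2=1.
Step 37. [r5c1∈{8}] only 8 remains possible at r5c1 ⇒ r5c1=8.
Step 38. [r2c7∈{2}] only 2 remains possible at r2c7. So r2c7=2.
Step 39. [r2c5∈{4}] r2c5's peers cover all but 4, so r2c5=4.

Answer: 2 5 4 7 1 3 6 8 9 / 3 7 8 9 4 6 2 5 1 / 9 6 1 5 8 2 3 7 4 / 1 2 3 8 5 4 7 9 6 / 8 4 6 2 9 7 1 3 5 / 5 9 7 3 6 1 4 2 8 / 7 1 9 6 3 8 5 4 2 / 4 3 5 1 2 9 8 6 7 / 6 8 2 4 7 5 9 1 3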